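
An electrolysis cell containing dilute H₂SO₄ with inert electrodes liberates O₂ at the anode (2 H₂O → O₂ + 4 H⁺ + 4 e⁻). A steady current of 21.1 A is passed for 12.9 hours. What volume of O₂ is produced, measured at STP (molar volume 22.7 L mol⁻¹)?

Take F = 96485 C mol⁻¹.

57.6 L

Q = I·t = 21.10 A × 46440 s = 979900 C.
n(e⁻) = Q/F = 979900 / 96485 = 10.16 mol.
4 electrons are transferred per O₂ molecule, so n(O₂) = 10.16 / 4 = 2.539 mol.
V = n × V_m = 2.539 × 22.7 = 57.6 L.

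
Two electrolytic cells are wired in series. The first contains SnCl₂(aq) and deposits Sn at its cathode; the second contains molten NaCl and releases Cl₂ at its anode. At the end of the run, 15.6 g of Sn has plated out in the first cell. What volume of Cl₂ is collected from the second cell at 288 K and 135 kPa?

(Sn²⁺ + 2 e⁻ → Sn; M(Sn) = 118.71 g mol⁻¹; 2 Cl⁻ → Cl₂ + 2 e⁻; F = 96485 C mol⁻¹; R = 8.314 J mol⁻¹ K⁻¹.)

n(Sn) = 15.6 / 118.71 = 0.1314 mol, so n(e⁻) = 2 × 0.1314 = 0.2628 mol.
The cells are in series, so the same 0.2628 mol of electrons passes through the second cell.
2 Cl⁻ → Cl₂ + 2 e⁻ — 2 mol e⁻ per mol Cl₂, so n(Cl₂) = 0.2628/2 = 0.1314 mol.
V = nRT/P = (0.1314 × 8.314 × 288) / (135 × 10³) = 0.00233 m³ = 2.33 L.

2.33 L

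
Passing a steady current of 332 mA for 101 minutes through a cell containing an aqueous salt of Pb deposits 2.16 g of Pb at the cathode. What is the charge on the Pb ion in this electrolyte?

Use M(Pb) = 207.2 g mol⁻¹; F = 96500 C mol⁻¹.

+2

Q = I·t = 0.3320 A × 6060.0 s = 2012 C, so n(e⁻) = 2012/96500 = 0.02085 mol.
n(Pb) deposited = 2.16 / 207.2 = 0.01042 mol.
Electrons per atom = n(e⁻)/n(Pb) = 0.02085 / 0.01042 = 2.00 ≈ 2, so the ion is Pb²⁺.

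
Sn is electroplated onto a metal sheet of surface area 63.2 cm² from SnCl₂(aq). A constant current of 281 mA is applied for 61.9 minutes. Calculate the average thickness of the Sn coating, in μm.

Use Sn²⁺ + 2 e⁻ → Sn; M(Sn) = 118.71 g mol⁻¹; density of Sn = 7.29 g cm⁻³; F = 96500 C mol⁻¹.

13.9 μm

Q = I·t = 0.2810 × 3714.0 = 1044 C; n(e⁻) = 0.01081 mol.
n(Sn) = n(e⁻)/2 = 0.005407 mol, so m = 0.005407 × 118.71 = 0.6419 g.
Volume = m/ρ = 0.6419 / 7.29 = 0.08805 cm³.
Thickness = V/A = 0.08805 / 63.2 = 0.00139 cm = 13.9 μm.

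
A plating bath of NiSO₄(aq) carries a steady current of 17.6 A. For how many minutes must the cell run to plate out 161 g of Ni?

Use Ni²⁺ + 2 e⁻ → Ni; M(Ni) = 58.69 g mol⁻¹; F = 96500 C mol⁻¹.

n(Ni) = m/M = 161 / 58.69 = 2.743 mol.
Each Ni atom requires 2 electrons, so n(e⁻) = 2 × 2.743 = 5.486 mol.
Q = n(e⁻)·F = 5.486 × 96500 = 529400 C.
t = Q/I = 529400 / 17.60 A = 30080 s = 501 min.

501 min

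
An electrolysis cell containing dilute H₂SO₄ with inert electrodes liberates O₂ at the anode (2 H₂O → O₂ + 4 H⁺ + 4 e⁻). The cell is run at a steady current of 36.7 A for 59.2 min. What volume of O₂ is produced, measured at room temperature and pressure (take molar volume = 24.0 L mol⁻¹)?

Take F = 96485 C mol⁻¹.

Q = I·t = 36.70 A × 3552.0 s = 130400 C.
n(e⁻) = Q/F = 130400 / 96485 = 1.351 mol.
4 electrons are transferred per O₂ molecule, so n(O₂) = 1.351 / 4 = 0.3378 mol.
V = n × V_m = 0.3378 × 24.0 = 8.11 L.

8.11 L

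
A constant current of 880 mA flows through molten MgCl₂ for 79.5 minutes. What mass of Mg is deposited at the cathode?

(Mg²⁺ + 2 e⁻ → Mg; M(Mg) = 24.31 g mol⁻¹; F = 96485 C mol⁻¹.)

0.529 g

Q = I·t = 0.8800 A × 4770.0 s = 4198 C.
n(e⁻) = Q/F = 4198 / 96485 = 0.04351 mol.
Mg²⁺ + 2 e⁻ → Mg, so n(Mg) = n(e⁻)/2 = 0.02175 mol.
m = n·M = 0.02175 × 24.31 = 0.529 g.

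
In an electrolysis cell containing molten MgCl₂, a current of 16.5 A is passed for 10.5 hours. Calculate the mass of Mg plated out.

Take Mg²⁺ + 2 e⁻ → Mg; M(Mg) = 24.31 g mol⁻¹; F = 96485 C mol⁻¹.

78.6 g

Q = I·t = 16.50 A × 37800 s = 623700 C.
n(e⁻) = Q/F = 623700 / 96485 = 6.464 mol.
Mg²⁺ + 2 e⁻ → Mg, so n(Mg) = n(e⁻)/2 = 3.232 mol.
m = n·M = 3.232 × 24.31 = 78.6 g.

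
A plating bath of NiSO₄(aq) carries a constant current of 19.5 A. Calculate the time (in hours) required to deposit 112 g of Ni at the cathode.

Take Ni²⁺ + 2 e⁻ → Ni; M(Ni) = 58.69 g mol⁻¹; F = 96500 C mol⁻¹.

5.25 h

n(Ni) = m/M = 112 / 58.69 = 1.908 mol.
Each Ni atom requires 2 electrons, so n(e⁻) = 2 × 1.908 = 3.817 mol.
Q = n(e⁻)·F = 3.817 × 96500 = 368300 C.
t = Q/I = 368300 / 19.50 A = 18890 s = 5.25 h.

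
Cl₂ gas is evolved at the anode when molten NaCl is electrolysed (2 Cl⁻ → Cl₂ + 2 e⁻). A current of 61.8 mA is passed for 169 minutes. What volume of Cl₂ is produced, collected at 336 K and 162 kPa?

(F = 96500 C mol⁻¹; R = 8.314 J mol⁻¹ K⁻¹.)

0.0560 L

Q = I·t = 0.06180 A × 10140 s = 626.7 C.
n(e⁻) = Q/F = 626.7 / 96500 = 0.006494 mol.
2 electrons are transferred per Cl₂ molecule, so n(Cl₂) = 0.006494 / 2 = 0.003247 mol.
V = nRT/P = (0.003247 × 8.314 × 336) / (162 × 10³ Pa) = 5.60 × 10⁻⁵ m³ = 0.0560 L.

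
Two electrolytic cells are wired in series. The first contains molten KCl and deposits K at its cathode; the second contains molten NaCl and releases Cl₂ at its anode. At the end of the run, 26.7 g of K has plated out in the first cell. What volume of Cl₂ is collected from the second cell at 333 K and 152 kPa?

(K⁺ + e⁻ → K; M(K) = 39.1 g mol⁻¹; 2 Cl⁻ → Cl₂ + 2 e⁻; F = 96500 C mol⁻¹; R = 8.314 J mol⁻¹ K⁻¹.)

n(K) = 26.7 / 39.1 = 0.6829 mol, so n(e⁻) = 1 × 0.6829 = 0.6829 mol.
The cells are in series, so the same 0.6829 mol of electrons passes through the second cell.
2 Cl⁻ → Cl₂ + 2 e⁻ — 2 mol e⁻ per mol Cl₂, so n(Cl₂) = 0.6829/2 = 0.3414 mol.
V = nRT/P = (0.3414 × 8.314 × 333) / (152 × 10³) = 0.00622 m³ = 6.22 L.

6.22 L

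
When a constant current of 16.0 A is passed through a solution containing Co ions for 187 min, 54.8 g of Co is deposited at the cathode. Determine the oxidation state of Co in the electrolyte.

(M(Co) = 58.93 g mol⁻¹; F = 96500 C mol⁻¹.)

Q = I·t = 16.00 A × 11220 s = 179500 C, so n(e⁻) = 179500/96500 = 1.860 mol.
n(Co) deposited = 54.8 / 58.93 = 0.9299 mol.
Electrons per atom = n(e⁻)/n(Co) = 1.860 / 0.9299 = 2.00 ≈ 2, so the ion is Co²⁺.

+2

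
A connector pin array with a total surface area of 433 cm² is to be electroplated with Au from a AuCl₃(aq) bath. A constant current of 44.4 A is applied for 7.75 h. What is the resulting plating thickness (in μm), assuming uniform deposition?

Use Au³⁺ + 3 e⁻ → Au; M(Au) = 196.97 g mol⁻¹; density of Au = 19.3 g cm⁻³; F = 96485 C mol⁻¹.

Q = I·t = 44.40 × 27900 = 1239000 C; n(e⁻) = 12.84 mol.
n(Au) = n(e⁻)/3 = 4.280 mol, so m = 4.280 × 196.97 = 843.0 g.
Volume = m/ρ = 843.0 / 19.3 = 43.68 cm³.
Thickness = V/A = 43.68 / 433 = 0.101 cm = 1010 μm.

1010 μm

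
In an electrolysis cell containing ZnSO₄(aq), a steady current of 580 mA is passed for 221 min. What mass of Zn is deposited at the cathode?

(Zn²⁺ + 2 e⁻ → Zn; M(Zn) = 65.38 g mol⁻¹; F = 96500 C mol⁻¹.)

2.61 g

Q = I·t = 0.5800 A × 13260 s = 7691 C.
n(e⁻) = Q/F = 7691 / 96500 = 0.07970 mol.
Zn²⁺ + 2 e⁻ → Zn, so n(Zn) = n(e⁻)/2 = 0.03985 mol.
m = n·M = 0.03985 × 65.38 = 2.61 g.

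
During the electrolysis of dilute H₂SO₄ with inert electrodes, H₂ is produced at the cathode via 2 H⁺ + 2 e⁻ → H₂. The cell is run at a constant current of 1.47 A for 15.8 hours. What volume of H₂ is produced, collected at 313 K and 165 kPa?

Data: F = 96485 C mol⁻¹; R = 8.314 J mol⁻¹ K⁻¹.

Q = I·t = 1.470 A × 56880 s = 83610 C.
n(e⁻) = Q/F = 83610 / 96485 = 0.8666 mol.
2 electrons are transferred per H₂ molecule, so n(H₂) = 0.8666 / 2 = 0.4333 mol.
V = nRT/P = (0.4333 × 8.314 × 313) / (165 × 10³ Pa) = 0.00683 m³ = 6.83 L.

6.83 L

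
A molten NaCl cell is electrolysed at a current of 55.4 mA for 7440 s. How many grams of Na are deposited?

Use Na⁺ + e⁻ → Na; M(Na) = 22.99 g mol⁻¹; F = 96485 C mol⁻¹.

Q = I·t = 0.05540 A × 7440.0 s = 412.2 C.
n(e⁻) = Q/F = 412.2 / 96485 = 0.004272 mol.
Na⁺ + e⁻ → Na, so n(Na) = n(e⁻)/1 = 0.004272 mol.
m = n·M = 0.004272 × 22.99 = 0.0982 g.

0.0982 g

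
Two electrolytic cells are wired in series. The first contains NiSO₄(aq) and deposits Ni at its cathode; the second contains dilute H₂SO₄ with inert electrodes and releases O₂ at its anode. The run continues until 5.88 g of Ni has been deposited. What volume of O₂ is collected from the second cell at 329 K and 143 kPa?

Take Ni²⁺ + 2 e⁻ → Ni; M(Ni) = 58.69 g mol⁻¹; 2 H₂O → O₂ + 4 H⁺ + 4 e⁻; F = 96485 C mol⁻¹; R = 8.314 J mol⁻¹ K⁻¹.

0.958 L

n(Ni) = 5.88 / 58.69 = 0.1002 mol, so n(e⁻) = 2 × 0.1002 = 0.2004 mol.
The cells are in series, so the same 0.2004 mol of electrons passes through the second cell.
2 H₂O → O₂ + 4 H⁺ + 4 e⁻ — 4 mol e⁻ per mol O₂, so n(O₂) = 0.2004/4 = 0.05009 mol.
V = nRT/P = (0.05009 × 8.314 × 329) / (143 × 10³) = 9.58 × 10⁻⁴ m³ = 0.958 L.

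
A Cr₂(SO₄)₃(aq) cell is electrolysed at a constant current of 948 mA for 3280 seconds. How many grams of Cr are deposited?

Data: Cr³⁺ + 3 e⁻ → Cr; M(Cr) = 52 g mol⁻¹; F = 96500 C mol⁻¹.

0.559 g

Q = I·t = 0.9480 A × 3280.0 s = 3109 C.
n(e⁻) = Q/F = 3109 / 96500 = 0.03222 mol.
Cr³⁺ + 3 e⁻ → Cr, so n(Cr) = n(e⁻)/3 = 0.01074 mol.
m = n·M = 0.01074 × 52 = 0.559 g.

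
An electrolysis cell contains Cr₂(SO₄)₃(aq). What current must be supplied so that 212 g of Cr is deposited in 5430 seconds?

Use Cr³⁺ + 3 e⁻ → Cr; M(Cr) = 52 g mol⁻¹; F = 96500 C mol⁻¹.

217 A

n(Cr) = 212 / 52 = 4.077 mol.
n(e⁻) = 3 × 4.077 = 12.23 mol.
Q = n(e⁻)·F = 12.23 × 96500 = 1180000 C.
I = Q/t = 1180000 / 5430.0 s = 217 A.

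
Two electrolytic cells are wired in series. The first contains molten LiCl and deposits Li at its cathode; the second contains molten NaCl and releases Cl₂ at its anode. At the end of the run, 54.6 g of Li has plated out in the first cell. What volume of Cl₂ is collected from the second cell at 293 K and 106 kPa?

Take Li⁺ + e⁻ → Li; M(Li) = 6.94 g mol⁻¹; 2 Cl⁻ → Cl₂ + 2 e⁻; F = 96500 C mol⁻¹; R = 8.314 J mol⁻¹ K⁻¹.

90.4 L

n(Li) = 54.6 / 6.94 = 7.867 mol, so n(e⁻) = 1 × 7.867 = 7.867 mol.
The cells are in series, so the same 7.867 mol of electrons passes through the second cell.
2 Cl⁻ → Cl₂ + 2 e⁻ — 2 mol e⁻ per mol Cl₂, so n(Cl₂) = 7.867/2 = 3.934 mol.
V = nRT/P = (3.934 × 8.314 × 293) / (106 × 10³) = 0.0904 m³ = 90.4 L.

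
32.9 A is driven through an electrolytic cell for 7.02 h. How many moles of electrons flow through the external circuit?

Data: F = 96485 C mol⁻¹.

8.62 mol

Q = I·t = 32.90 A × 25272 s = 831400 C.
n(e⁻) = Q/F = 831400 / 96485 = 8.62 mol.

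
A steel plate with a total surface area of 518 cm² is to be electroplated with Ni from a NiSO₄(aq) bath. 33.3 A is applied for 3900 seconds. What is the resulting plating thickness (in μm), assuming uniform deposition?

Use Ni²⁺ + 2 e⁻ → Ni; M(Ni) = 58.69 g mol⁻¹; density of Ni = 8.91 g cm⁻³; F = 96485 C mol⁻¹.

85.6 μm

Q = I·t = 33.30 × 3900.0 = 129900 C; n(e⁻) = 1.346 mol.
n(Ni) = n(e⁻)/2 = 0.6730 mol, so m = 0.6730 × 58.69 = 39.50 g.
Volume = m/ρ = 39.50 / 8.91 = 4.433 cm³.
Thickness = V/A = 4.433 / 518 = 0.00856 cm = 85.6 μm.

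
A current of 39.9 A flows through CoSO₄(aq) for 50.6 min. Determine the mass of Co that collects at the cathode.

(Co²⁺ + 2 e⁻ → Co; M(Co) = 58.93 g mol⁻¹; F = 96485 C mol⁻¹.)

37.0 g

Q = I·t = 39.90 A × 3036.0 s = 121100 C.
n(e⁻) = Q/F = 121100 / 96485 = 1.255 mol.
Co²⁺ + 2 e⁻ → Co, so n(Co) = n(e⁻)/2 = 0.6277 mol.
m = n·M = 0.6277 × 58.93 = 37.0 g.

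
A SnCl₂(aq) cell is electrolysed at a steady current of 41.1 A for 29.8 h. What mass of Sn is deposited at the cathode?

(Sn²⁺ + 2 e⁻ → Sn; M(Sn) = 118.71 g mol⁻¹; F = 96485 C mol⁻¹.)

2710 g

Q = I·t = 41.10 A × 107280 s = 4409000 C.
n(e⁻) = Q/F = 4409000 / 96485 = 45.70 mol.
Sn²⁺ + 2 e⁻ → Sn, so n(Sn) = n(e⁻)/2 = 22.85 mol.
m = n·M = 22.85 × 118.71 = 2710 g.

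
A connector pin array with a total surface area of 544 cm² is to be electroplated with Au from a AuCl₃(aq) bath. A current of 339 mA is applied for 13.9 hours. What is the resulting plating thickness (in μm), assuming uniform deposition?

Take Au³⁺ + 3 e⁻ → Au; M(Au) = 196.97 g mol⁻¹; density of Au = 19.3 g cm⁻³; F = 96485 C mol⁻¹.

11.0 μm

Q = I·t = 0.3390 × 50040 = 16960 C; n(e⁻) = 0.1758 mol.
n(Au) = n(e⁻)/3 = 0.05861 mol, so m = 0.05861 × 196.97 = 11.54 g.
Volume = m/ρ = 11.54 / 19.3 = 0.5981 cm³.
Thickness = V/A = 0.5981 / 544 = 0.00110 cm = 11.0 μm.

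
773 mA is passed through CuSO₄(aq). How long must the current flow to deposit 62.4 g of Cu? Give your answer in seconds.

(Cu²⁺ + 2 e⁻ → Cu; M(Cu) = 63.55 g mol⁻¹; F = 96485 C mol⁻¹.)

2.45 × 10⁵ s

n(Cu) = m/M = 62.4 / 63.55 = 0.9819 mol.
Each Cu atom requires 2 electrons, so n(e⁻) = 2 × 0.9819 = 1.964 mol.
Q = n(e⁻)·F = 1.964 × 96485 = 189500 C.
t = Q/I = 189500 / 0.7730 A = 245100 s.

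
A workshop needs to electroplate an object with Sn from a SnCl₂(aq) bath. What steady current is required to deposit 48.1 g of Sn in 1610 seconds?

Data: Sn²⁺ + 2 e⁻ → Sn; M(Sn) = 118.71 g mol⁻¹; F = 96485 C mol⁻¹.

48.6 A

n(Sn) = 48.1 / 118.71 = 0.4052 mol.
n(e⁻) = 2 × 0.4052 = 0.8104 mol.
Q = n(e⁻)·F = 0.8104 × 96485 = 78190 C.
I = Q/t = 78190 / 1610.0 s = 48.6 A.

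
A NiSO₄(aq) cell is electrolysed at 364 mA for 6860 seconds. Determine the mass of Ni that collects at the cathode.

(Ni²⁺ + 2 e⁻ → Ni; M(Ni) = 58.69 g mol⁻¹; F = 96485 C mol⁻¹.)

Q = I·t = 0.3640 A × 6860.0 s = 2497 C.
n(e⁻) = Q/F = 2497 / 96485 = 0.02588 mol.
Ni²⁺ + 2 e⁻ → Ni, so n(Ni) = n(e⁻)/2 = 0.01294 mol.
m = n·M = 0.01294 × 58.69 = 0.759 g.

0.759 g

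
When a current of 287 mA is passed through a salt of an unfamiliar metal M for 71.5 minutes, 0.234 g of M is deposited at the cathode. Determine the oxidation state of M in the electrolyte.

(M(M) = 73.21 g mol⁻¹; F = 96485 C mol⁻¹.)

Q = I·t = 0.2870 A × 4290.0 s = 1231 C, so n(e⁻) = 1231/96485 = 0.01276 mol.
n(M) deposited = 0.234 / 73.21 = 0.003196 mol.
Electrons per atom = n(e⁻)/n(M) = 0.01276 / 0.003196 = 3.99 ≈ 4, so the ion is M⁴⁺.

+4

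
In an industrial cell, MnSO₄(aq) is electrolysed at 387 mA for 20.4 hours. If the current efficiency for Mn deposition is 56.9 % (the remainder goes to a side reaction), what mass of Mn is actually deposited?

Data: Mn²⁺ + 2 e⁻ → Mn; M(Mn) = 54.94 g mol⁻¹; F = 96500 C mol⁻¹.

4.60 g

Q = I·t = 0.3870 × 73440 = 28420 C.
n(e⁻) = 28420/96500 = 0.2945 mol; theoretically n(Mn) = 0.2945/2 = 0.1473 mol, m_theo = 8.090 g.
At 56.9 % efficiency, m_actual = 0.569 × 8.090 = 4.60 g.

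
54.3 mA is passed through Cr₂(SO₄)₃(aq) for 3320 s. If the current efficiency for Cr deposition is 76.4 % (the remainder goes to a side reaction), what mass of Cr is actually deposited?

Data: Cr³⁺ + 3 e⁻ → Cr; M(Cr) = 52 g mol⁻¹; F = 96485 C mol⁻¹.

Q = I·t = 0.05430 × 3320.0 = 180.3 C.
n(e⁻) = 180.3/96485 = 0.001868 mol; theoretically n(Cr) = 0.001868/3 = 0.0006228 mol, m_theo = 0.03239 g.
At 76.4 % efficiency, m_actual = 0.764 × 0.03239 = 0.0247 g.

0.0247 g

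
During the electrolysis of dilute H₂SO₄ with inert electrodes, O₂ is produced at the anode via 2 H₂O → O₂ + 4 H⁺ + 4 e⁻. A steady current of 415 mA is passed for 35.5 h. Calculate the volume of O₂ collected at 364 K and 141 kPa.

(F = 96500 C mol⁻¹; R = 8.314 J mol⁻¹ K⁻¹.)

2.95 L

Q = I·t = 0.4150 A × 127800 s = 53040 C.
n(e⁻) = Q/F = 53040 / 96500 = 0.5496 mol.
4 electrons are transferred per O₂ molecule, so n(O₂) = 0.5496 / 4 = 0.1374 mol.
V = nRT/P = (0.1374 × 8.314 × 364) / (141 × 10³ Pa) = 0.00295 m³ = 2.95 L.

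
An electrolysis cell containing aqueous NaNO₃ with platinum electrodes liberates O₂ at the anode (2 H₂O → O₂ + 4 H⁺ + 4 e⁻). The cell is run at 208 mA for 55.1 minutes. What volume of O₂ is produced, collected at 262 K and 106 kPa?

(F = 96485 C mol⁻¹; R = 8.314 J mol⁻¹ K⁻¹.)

0.0366 L

Q = I·t = 0.2080 A × 3306.0 s = 687.6 C.
n(e⁻) = Q/F = 687.6 / 96485 = 0.007127 mol.
4 electrons are transferred per O₂ molecule, so n(O₂) = 0.007127 / 4 = 0.001782 mol.
V = nRT/P = (0.001782 × 8.314 × 262) / (106 × 10³ Pa) = 3.66 × 10⁻⁵ m³ = 0.0366 L.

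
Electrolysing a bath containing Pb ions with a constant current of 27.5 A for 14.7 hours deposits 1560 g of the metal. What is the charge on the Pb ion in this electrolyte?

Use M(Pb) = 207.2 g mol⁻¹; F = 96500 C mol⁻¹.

Q = I·t = 27.50 A × 52920 s = 1455000 C, so n(e⁻) = 1455000/96500 = 15.08 mol.
n(Pb) deposited = 1560 / 207.2 = 7.529 mol.
Electrons per atom = n(e⁻)/n(Pb) = 15.08 / 7.529 = 2.00 ≈ 2, so the ion is Pb²⁺.

+2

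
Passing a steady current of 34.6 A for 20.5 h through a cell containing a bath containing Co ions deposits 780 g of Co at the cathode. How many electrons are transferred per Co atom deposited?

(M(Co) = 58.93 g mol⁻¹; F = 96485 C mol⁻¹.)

2

Q = I·t = 34.60 A × 73800 s = 2553000 C, so n(e⁻) = 2553000/96485 = 26.47 mol.
n(Co) deposited = 780 / 58.93 = 13.24 mol.
Electrons per atom = n(e⁻)/n(Co) = 26.47 / 13.24 = 2.00 ≈ 2, so the ion is Co²⁺.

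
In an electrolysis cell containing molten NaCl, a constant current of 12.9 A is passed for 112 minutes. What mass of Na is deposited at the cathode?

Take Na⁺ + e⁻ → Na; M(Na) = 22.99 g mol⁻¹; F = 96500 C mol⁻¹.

Q = I·t = 12.90 A × 6720.0 s = 86690 C.
n(e⁻) = Q/F = 86690 / 96500 = 0.8983 mol.
Na⁺ + e⁻ → Na, so n(Na) = n(e⁻)/1 = 0.8983 mol.
m = n·M = 0.8983 × 22.99 = 20.7 g.

20.7 g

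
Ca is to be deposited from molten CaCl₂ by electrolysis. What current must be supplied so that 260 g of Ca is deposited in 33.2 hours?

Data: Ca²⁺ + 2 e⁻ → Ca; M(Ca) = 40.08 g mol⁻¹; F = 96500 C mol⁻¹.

10.5 A

n(Ca) = 260 / 40.08 = 6.487 mol.
n(e⁻) = 2 × 6.487 = 12.97 mol.
Q = n(e⁻)·F = 12.97 × 96500 = 1252000 C.
I = Q/t = 1252000 / 119520 s = 10.5 A.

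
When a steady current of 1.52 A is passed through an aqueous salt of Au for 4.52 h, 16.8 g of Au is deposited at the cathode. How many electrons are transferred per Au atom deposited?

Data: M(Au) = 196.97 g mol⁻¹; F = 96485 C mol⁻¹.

3

Q = I·t = 1.520 A × 16272 s = 24730 C, so n(e⁻) = 24730/96485 = 0.2563 mol.
n(Au) deposited = 16.8 / 196.97 = 0.08529 mol.
Electrons per atom = n(e⁻)/n(Au) = 0.2563 / 0.08529 = 3.01 ≈ 3, so the ion is Au³⁺.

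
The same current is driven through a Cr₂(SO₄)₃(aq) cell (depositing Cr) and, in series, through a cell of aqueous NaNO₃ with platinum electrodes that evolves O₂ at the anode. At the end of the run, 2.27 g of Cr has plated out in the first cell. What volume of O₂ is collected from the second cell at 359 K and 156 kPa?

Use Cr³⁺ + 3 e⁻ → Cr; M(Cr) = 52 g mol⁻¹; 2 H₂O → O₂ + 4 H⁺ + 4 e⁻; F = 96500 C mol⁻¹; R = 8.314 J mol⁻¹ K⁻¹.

0.626 L

n(Cr) = 2.27 / 52 = 0.04365 mol, so n(e⁻) = 3 × 0.04365 = 0.1310 mol.
The cells are in series, so the same 0.1310 mol of electrons passes through the second cell.
2 H₂O → O₂ + 4 H⁺ + 4 e⁻ — 4 mol e⁻ per mol O₂, so n(O₂) = 0.1310/4 = 0.03274 mol.
V = nRT/P = (0.03274 × 8.314 × 359) / (156 × 10³) = 6.26 × 10⁻⁴ m³ = 0.626 L.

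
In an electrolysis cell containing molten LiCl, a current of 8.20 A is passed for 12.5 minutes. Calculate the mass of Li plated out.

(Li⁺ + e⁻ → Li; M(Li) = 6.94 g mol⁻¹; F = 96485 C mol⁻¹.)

Q = I·t = 8.200 A × 750.00 s = 6150 C.
n(e⁻) = Q/F = 6150 / 96485 = 0.06374 mol.
Li⁺ + e⁻ → Li, so n(Li) = n(e⁻)/1 = 0.06374 mol.
m = n·M = 0.06374 × 6.94 = 0.442 g.

0.442 g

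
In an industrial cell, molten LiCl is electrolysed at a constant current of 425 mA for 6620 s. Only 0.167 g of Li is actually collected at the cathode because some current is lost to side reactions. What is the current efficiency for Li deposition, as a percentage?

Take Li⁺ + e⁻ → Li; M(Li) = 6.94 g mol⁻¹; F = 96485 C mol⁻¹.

82.5 %

Q = I·t = 0.4250 × 6620.0 = 2814 C; n(e⁻) = 2814/96485 = 0.02916 mol.
Theoretical n(Li) = n(e⁻)/1 = 0.02916 mol, i.e. m_theo = 0.02916 × 6.94 = 0.2024 g.
Efficiency = m_actual / m_theo = 0.167 / 0.2024 = 82.5 %.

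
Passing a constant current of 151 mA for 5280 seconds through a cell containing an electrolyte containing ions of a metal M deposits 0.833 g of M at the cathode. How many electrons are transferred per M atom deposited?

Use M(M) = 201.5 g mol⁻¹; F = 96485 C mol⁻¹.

Q = I·t = 0.1510 A × 5280.0 s = 797.3 C, so n(e⁻) = 797.3/96485 = 0.008263 mol.
n(M) deposited = 0.833 / 201.5 = 0.004134 mol.
Electrons per atom = n(e⁻)/n(M) = 0.008263 / 0.004134 = 2.00 ≈ 2, so the ion is M²⁺.

2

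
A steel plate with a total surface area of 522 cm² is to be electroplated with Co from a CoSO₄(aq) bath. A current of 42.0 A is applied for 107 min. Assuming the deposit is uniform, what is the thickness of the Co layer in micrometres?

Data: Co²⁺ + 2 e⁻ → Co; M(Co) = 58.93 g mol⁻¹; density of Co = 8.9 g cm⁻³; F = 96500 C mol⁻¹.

Q = I·t = 42.00 × 6420.0 = 269600 C; n(e⁻) = 2.794 mol.
n(Co) = n(e⁻)/2 = 1.397 mol, so m = 1.397 × 58.93 = 82.33 g.
Volume = m/ρ = 82.33 / 8.9 = 9.251 cm³.
Thickness = V/A = 9.251 / 522 = 0.0177 cm = 177 μm.

177 μm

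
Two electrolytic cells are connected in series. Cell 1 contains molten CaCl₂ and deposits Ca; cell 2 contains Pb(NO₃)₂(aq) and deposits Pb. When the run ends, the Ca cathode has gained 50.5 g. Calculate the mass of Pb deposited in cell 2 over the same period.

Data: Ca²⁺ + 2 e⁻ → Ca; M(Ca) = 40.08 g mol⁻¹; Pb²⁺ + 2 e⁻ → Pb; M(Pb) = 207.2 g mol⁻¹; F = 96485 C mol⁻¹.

261 g

n(Ca) = 50.5 / 40.08 = 1.260 mol.
Since Ca²⁺ + 2 e⁻ → Ca, n(e⁻) passed = 2 × 1.260 = 2.520 mol.
Cells in series carry the same charge, so the same 2.520 mol of electrons passes through cell 2.
Pb²⁺ + 2 e⁻ → Pb, so n(Pb) = 2.520 / 2 = 1.260 mol.
m(Pb) = 1.260 × 207.2 = 261 g.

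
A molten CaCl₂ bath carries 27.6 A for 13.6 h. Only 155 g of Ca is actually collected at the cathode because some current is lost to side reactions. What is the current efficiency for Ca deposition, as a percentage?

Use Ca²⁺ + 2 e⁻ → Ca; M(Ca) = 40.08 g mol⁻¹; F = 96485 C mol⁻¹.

55.2 %

Q = I·t = 27.60 × 48960 = 1351000 C; n(e⁻) = 1351000/96485 = 14.01 mol.
Theoretical n(Ca) = n(e⁻)/2 = 7.003 mol, i.e. m_theo = 7.003 × 40.08 = 280.7 g.
Efficiency = m_actual / m_theo = 155 / 280.7 = 55.2 %.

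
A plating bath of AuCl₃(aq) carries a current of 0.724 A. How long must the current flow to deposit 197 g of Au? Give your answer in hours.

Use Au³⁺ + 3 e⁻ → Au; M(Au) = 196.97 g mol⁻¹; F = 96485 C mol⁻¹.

111 h

n(Au) = m/M = 197 / 196.97 = 1.000 mol.
Each Au atom requires 3 electrons, so n(e⁻) = 3 × 1.000 = 3.000 mol.
Q = n(e⁻)·F = 3.000 × 96485 = 289500 C.
t = Q/I = 289500 / 0.7240 A = 399900 s = 111 h.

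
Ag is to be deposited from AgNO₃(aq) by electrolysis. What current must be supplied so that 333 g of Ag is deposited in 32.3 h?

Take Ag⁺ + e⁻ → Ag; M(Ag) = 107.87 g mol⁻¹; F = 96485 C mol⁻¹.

2.56 A

n(Ag) = 333 / 107.87 = 3.087 mol.
n(e⁻) = 1 × 3.087 = 3.087 mol.
Q = n(e⁻)·F = 3.087 × 96485 = 297900 C.
I = Q/t = 297900 / 116280 s = 2.56 A.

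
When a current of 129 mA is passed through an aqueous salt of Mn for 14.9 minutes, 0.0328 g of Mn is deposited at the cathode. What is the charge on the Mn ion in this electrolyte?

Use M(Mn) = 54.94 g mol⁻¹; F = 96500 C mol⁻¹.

+2

Q = I·t = 0.1290 A × 894.00 s = 115.3 C, so n(e⁻) = 115.3/96500 = 0.001195 mol.
n(Mn) deposited = 0.0328 / 54.94 = 0.0005970 mol.
Electrons per atom = n(e⁻)/n(Mn) = 0.001195 / 0.0005970 = 2.00 ≈ 2, so the ion is Mn²⁺.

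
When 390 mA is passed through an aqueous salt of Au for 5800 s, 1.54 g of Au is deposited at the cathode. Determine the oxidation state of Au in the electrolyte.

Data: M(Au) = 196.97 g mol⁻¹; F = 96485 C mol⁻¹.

+3

Q = I·t = 0.3900 A × 5800.0 s = 2262 C, so n(e⁻) = 2262/96485 = 0.02344 mol.
n(Au) deposited = 1.54 / 196.97 = 0.007818 mol.
Electrons per atom = n(e⁻)/n(Au) = 0.02344 / 0.007818 = 3.00 ≈ 3, so the ion is Au³⁺.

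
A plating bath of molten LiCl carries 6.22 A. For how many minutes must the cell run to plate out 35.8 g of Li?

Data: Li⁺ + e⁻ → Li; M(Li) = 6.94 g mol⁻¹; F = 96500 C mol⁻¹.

1330 min

n(Li) = m/M = 35.8 / 6.94 = 5.159 mol.
Each Li atom requires 1 electron, so n(e⁻) = 1 × 5.159 = 5.159 mol.
Q = n(e⁻)·F = 5.159 × 96500 = 497800 C.
t = Q/I = 497800 / 6.220 A = 80030 s = 1330 min.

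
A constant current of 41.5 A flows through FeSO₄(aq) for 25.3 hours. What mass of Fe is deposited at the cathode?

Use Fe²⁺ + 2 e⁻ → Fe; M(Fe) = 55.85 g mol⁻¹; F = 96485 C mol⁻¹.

1090 g

Q = I·t = 41.50 A × 91080 s = 3780000 C.
n(e⁻) = Q/F = 3780000 / 96485 = 39.18 mol.
Fe²⁺ + 2 e⁻ → Fe, so n(Fe) = n(e⁻)/2 = 19.59 mol.
m = n·M = 19.59 × 55.85 = 1090 g.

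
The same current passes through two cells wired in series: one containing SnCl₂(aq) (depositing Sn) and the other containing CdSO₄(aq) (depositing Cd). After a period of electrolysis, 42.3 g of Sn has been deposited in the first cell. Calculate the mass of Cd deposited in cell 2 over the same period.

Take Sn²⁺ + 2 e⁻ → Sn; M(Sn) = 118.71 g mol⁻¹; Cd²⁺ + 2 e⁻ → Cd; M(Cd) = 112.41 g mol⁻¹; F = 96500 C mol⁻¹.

n(Sn) = 42.3 / 118.71 = 0.3563 mol.
Since Sn²⁺ + 2 e⁻ → Sn, n(e⁻) passed = 2 × 0.3563 = 0.7127 mol.
Cells in series carry the same charge, so the same 0.7127 mol of electrons passes through cell 2.
Cd²⁺ + 2 e⁻ → Cd, so n(Cd) = 0.7127 / 2 = 0.3563 mol.
m(Cd) = 0.3563 × 112.41 = 40.1 g.

40.1 g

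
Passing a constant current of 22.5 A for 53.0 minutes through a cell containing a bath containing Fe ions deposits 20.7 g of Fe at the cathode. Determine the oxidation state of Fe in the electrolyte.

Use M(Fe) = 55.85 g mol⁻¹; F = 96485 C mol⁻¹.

+2

Q = I·t = 22.50 A × 3180.0 s = 71550 C, so n(e⁻) = 71550/96485 = 0.7416 mol.
n(Fe) deposited = 20.7 / 55.85 = 0.3706 mol.
Electrons per atom = n(e⁻)/n(Fe) = 0.7416 / 0.3706 = 2.00 ≈ 2, so the ion is Fe²⁺.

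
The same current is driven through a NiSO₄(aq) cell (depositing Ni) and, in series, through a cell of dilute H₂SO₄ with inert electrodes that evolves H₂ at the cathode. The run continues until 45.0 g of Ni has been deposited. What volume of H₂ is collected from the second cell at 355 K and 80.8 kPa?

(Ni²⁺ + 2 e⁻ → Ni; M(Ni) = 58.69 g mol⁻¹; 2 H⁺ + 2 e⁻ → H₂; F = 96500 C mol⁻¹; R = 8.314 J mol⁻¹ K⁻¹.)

n(Ni) = 45.0 / 58.69 = 0.7667 mol, so n(e⁻) = 2 × 0.7667 = 1.533 mol.
The cells are in series, so the same 1.533 mol of electrons passes through the second cell.
2 H⁺ + 2 e⁻ → H₂ — 2 mol e⁻ per mol H₂, so n(H₂) = 1.533/2 = 0.7667 mol.
V = nRT/P = (0.7667 × 8.314 × 355) / (80.8 × 10³) = 0.0280 m³ = 28.0 L.

28.0 L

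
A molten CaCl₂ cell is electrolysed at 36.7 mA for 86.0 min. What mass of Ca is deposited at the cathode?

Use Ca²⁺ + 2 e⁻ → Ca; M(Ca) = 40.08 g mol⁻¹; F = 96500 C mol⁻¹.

Q = I·t = 0.03670 A × 5160.0 s = 189.4 C.
n(e⁻) = Q/F = 189.4 / 96500 = 0.001962 mol.
Ca²⁺ + 2 e⁻ → Ca, so n(Ca) = n(e⁻)/2 = 0.0009812 mol.
m = n·M = 0.0009812 × 40.08 = 0.0393 g.

0.0393 g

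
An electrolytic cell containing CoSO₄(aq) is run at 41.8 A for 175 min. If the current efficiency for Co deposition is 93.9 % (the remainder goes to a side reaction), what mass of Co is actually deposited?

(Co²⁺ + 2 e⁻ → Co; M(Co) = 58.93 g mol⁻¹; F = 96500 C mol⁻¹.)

Q = I·t = 41.80 × 10500 = 438900 C.
n(e⁻) = 438900/96500 = 4.548 mol; theoretically n(Co) = 4.548/2 = 2.274 mol, m_theo = 134.0 g.
At 93.9 % efficiency, m_actual = 0.939 × 134.0 = 126 g.

126 g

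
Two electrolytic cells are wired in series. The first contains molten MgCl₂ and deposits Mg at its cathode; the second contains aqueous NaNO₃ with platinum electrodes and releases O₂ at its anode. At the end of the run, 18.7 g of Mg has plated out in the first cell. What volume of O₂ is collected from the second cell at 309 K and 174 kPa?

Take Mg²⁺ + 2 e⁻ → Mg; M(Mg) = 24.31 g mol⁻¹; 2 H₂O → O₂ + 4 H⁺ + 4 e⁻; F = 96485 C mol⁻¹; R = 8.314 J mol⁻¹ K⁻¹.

5.68 L

n(Mg) = 18.7 / 24.31 = 0.7692 mol, so n(e⁻) = 2 × 0.7692 = 1.538 mol.
The cells are in series, so the same 1.538 mol of electrons passes through the second cell.
2 H₂O → O₂ + 4 H⁺ + 4 e⁻ — 4 mol e⁻ per mol O₂, so n(O₂) = 1.538/4 = 0.3846 mol.
V = nRT/P = (0.3846 × 8.314 × 309) / (174 × 10³) = 0.00568 m³ = 5.68 L.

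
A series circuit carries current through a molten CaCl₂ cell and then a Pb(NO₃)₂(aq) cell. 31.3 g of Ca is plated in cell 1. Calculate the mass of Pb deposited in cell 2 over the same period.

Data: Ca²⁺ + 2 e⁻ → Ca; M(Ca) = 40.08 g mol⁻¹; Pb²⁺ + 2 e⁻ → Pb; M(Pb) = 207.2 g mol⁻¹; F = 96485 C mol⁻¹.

n(Ca) = 31.3 / 40.08 = 0.7809 mol.
Since Ca²⁺ + 2 e⁻ → Ca, n(e⁻) passed = 2 × 0.7809 = 1.562 mol.
Cells in series carry the same charge, so the same 1.562 mol of electrons passes through cell 2.
Pb²⁺ + 2 e⁻ → Pb, so n(Pb) = 1.562 / 2 = 0.7809 mol.
m(Pb) = 0.7809 × 207.2 = 162 g.

162 g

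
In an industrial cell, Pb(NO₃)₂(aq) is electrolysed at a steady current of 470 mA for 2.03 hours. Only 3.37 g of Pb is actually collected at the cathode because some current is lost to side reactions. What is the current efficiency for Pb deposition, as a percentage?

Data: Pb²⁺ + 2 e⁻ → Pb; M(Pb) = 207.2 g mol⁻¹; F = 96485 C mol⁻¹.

91.4 %

Q = I·t = 0.4700 × 7308.0 = 3435 C; n(e⁻) = 3435/96485 = 0.03560 mol.
Theoretical n(Pb) = n(e⁻)/2 = 0.01780 mol, i.e. m_theo = 0.01780 × 207.2 = 3.688 g.
Efficiency = m_actual / m_theo = 3.37 / 3.688 = 91.4 %.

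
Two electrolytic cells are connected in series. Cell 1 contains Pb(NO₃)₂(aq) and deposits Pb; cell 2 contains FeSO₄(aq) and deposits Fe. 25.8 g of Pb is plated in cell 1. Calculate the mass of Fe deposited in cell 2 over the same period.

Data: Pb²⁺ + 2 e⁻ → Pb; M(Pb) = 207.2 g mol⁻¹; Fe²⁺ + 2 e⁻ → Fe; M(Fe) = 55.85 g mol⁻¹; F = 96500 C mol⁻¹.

n(Pb) = 25.8 / 207.2 = 0.1245 mol.
Since Pb²⁺ + 2 e⁻ → Pb, n(e⁻) passed = 2 × 0.1245 = 0.2490 mol.
Cells in series carry the same charge, so the same 0.2490 mol of electrons passes through cell 2.
Fe²⁺ + 2 e⁻ → Fe, so n(Fe) = 0.2490 / 2 = 0.1245 mol.
m(Fe) = 0.1245 × 55.85 = 6.95 g.

6.95 g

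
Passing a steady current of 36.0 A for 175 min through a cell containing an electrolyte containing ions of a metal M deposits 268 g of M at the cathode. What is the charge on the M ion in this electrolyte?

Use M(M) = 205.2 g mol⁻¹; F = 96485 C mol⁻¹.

Q = I·t = 36.00 A × 10500 s = 378000 C, so n(e⁻) = 378000/96485 = 3.918 mol.
n(M) deposited = 268 / 205.2 = 1.306 mol.
Electrons per atom = n(e⁻)/n(M) = 3.918 / 1.306 = 3.00 ≈ 3, so the ion is M³⁺.

+3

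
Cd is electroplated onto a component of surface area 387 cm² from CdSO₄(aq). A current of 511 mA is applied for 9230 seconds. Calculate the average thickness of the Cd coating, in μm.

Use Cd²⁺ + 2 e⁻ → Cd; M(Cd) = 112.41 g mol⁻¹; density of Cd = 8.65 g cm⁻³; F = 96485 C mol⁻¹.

8.21 μm

Q = I·t = 0.5110 × 9230.0 = 4717 C; n(e⁻) = 0.04888 mol.
n(Cd) = n(e⁻)/2 = 0.02444 mol, so m = 0.02444 × 112.41 = 2.748 g.
Volume = m/ρ = 2.748 / 8.65 = 0.3176 cm³.
Thickness = V/A = 0.3176 / 387 = 8.21 × 10⁻⁴ cm = 8.21 μm.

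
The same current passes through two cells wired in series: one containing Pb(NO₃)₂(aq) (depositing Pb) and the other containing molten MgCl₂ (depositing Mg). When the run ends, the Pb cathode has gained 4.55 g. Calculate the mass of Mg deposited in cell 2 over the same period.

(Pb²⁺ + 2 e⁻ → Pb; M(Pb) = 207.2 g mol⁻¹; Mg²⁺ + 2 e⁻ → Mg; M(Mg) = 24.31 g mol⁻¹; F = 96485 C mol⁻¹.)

0.534 g

n(Pb) = 4.55 / 207.2 = 0.02196 mol.
Since Pb²⁺ + 2 e⁻ → Pb, n(e⁻) passed = 2 × 0.02196 = 0.04392 mol.
Cells in series carry the same charge, so the same 0.04392 mol of electrons passes through cell 2.
Mg²⁺ + 2 e⁻ → Mg, so n(Mg) = 0.04392 / 2 = 0.02196 mol.
m(Mg) = 0.02196 × 24.31 = 0.534 g.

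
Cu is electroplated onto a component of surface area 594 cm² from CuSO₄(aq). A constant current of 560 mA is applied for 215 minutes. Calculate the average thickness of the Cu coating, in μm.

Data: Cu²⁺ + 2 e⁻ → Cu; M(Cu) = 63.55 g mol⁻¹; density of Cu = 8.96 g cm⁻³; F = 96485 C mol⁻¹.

Q = I·t = 0.5600 × 12900 = 7224 C; n(e⁻) = 0.07487 mol.
n(Cu) = n(e⁻)/2 = 0.03744 mol, so m = 0.03744 × 63.55 = 2.379 g.
Volume = m/ρ = 2.379 / 8.96 = 0.2655 cm³.
Thickness = V/A = 0.2655 / 594 = 4.47 × 10⁻⁴ cm = 4.47 μm.

4.47 μm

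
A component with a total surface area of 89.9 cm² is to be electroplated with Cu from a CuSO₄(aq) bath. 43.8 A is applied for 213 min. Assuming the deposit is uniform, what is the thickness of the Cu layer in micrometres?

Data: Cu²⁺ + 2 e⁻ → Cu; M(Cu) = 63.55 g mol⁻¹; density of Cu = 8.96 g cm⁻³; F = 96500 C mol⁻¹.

Q = I·t = 43.80 × 12780 = 559800 C; n(e⁻) = 5.801 mol.
n(Cu) = n(e⁻)/2 = 2.900 mol, so m = 2.900 × 63.55 = 184.3 g.
Volume = m/ρ = 184.3 / 8.96 = 20.57 cm³.
Thickness = V/A = 20.57 / 89.9 = 0.229 cm = 2290 μm.

2290 μm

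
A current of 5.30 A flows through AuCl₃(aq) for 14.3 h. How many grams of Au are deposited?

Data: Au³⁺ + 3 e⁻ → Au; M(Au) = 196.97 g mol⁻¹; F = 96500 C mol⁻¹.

186 g

Q = I·t = 5.300 A × 51480 s = 272800 C.
n(e⁻) = Q/F = 272800 / 96500 = 2.827 mol.
Au³⁺ + 3 e⁻ → Au, so n(Au) = n(e⁻)/3 = 0.9425 mol.
m = n·M = 0.9425 × 196.97 = 186 g.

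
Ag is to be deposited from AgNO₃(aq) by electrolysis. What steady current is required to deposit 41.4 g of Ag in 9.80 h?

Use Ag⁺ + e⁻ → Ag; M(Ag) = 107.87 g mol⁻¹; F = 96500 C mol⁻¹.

1.05 A

n(Ag) = 41.4 / 107.87 = 0.3838 mol.
n(e⁻) = 1 × 0.3838 = 0.3838 mol.
Q = n(e⁻)·F = 0.3838 × 96500 = 37040 C.
I = Q/t = 37040 / 35280 s = 1.05 A.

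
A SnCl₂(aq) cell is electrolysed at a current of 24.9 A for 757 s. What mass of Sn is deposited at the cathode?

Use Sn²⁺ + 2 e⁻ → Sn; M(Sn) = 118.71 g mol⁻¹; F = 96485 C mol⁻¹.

Q = I·t = 24.90 A × 757.00 s = 18850 C.
n(e⁻) = Q/F = 18850 / 96485 = 0.1954 mol.
Sn²⁺ + 2 e⁻ → Sn, so n(Sn) = n(e⁻)/2 = 0.09768 mol.
m = n·M = 0.09768 × 118.71 = 11.6 g.

11.6 g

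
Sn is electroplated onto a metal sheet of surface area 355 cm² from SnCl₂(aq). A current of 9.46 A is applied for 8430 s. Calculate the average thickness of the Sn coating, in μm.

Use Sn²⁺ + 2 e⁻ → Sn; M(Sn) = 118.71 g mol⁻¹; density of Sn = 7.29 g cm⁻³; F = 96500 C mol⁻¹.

190 μm

Q = I·t = 9.460 × 8430.0 = 79750 C; n(e⁻) = 0.8264 mol.
n(Sn) = n(e⁻)/2 = 0.4132 mol, so m = 0.4132 × 118.71 = 49.05 g.
Volume = m/ρ = 49.05 / 7.29 = 6.729 cm³.
Thickness = V/A = 6.729 / 355 = 0.0190 cm = 190 μm.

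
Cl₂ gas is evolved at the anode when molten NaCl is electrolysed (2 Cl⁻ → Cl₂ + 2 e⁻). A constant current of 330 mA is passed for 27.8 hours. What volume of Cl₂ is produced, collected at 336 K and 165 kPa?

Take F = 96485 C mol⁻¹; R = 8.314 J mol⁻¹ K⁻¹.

2.90 L

Q = I·t = 0.3300 A × 100080 s = 33030 C.
n(e⁻) = Q/F = 33030 / 96485 = 0.3423 mol.
2 electrons are transferred per Cl₂ molecule, so n(Cl₂) = 0.3423 / 2 = 0.1711 mol.
V = nRT/P = (0.1711 × 8.314 × 336) / (165 × 10³ Pa) = 0.00290 m³ = 2.90 L.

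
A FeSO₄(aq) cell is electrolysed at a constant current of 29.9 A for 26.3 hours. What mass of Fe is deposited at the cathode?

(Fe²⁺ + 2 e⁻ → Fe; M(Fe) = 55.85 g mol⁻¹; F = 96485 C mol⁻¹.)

819 g

Q = I·t = 29.90 A × 94680 s = 2831000 C.
n(e⁻) = Q/F = 2831000 / 96485 = 29.34 mol.
Fe²⁺ + 2 e⁻ → Fe, so n(Fe) = n(e⁻)/2 = 14.67 mol.
m = n·M = 14.67 × 55.85 = 819 g.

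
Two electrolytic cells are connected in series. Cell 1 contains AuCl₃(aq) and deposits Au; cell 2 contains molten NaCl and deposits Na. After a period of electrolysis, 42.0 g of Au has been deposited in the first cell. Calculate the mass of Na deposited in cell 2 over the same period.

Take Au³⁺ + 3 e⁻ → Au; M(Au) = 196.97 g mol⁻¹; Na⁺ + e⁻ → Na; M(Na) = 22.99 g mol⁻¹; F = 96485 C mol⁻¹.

14.7 g

n(Au) = 42.0 / 196.97 = 0.2132 mol.
Since Au³⁺ + 3 e⁻ → Au, n(e⁻) passed = 3 × 0.2132 = 0.6397 mol.
Cells in series carry the same charge, so the same 0.6397 mol of electrons passes through cell 2.
Na⁺ + e⁻ → Na, so n(Na) = 0.6397 / 1 = 0.6397 mol.
m(Na) = 0.6397 × 22.99 = 14.7 g.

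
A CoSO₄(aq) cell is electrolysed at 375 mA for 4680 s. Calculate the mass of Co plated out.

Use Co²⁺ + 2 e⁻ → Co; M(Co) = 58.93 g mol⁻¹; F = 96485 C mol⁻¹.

Q = I·t = 0.3750 A × 4680.0 s = 1755 C.
n(e⁻) = Q/F = 1755 / 96485 = 0.01819 mol.
Co²⁺ + 2 e⁻ → Co, so n(Co) = n(e⁻)/2 = 0.009095 mol.
m = n·M = 0.009095 × 58.93 = 0.536 g.

0.536 g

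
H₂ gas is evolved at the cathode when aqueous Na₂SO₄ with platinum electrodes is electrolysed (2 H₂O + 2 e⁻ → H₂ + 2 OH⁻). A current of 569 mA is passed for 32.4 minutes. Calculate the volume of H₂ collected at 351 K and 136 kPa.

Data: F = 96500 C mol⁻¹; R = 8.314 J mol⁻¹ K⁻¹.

Q = I·t = 0.5690 A × 1944.0 s = 1106 C.
n(e⁻) = Q/F = 1106 / 96500 = 0.01146 mol.
2 electrons are transferred per H₂ molecule, so n(H₂) = 0.01146 / 2 = 0.005731 mol.
V = nRT/P = (0.005731 × 8.314 × 351) / (136 × 10³ Pa) = 1.23 × 10⁻⁴ m³ = 0.123 L.

0.123 L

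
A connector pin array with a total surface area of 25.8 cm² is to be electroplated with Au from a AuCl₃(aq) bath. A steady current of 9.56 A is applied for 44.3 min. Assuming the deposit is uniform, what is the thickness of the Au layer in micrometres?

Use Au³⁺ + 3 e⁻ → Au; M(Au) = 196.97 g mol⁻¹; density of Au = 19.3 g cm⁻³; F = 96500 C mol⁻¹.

347 μm

Q = I·t = 9.560 × 2658.0 = 25410 C; n(e⁻) = 0.2633 mol.
n(Au) = n(e⁻)/3 = 0.08777 mol, so m = 0.08777 × 196.97 = 17.29 g.
Volume = m/ρ = 17.29 / 19.3 = 0.8958 cm³.
Thickness = V/A = 0.8958 / 25.8 = 0.0347 cm = 347 μm.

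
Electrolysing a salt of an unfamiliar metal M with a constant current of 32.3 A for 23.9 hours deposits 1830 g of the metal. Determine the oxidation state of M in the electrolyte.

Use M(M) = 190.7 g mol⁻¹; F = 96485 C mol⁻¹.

+3

Q = I·t = 32.30 A × 86040 s = 2779000 C, so n(e⁻) = 2779000/96485 = 28.80 mol.
n(M) deposited = 1830 / 190.7 = 9.596 mol.
Electrons per atom = n(e⁻)/n(M) = 28.80 / 9.596 = 3.00 ≈ 3, so the ion is M³⁺.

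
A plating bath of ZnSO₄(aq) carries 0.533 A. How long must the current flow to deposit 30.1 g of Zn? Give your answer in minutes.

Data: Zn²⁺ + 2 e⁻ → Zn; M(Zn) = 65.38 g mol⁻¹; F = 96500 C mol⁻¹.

n(Zn) = m/M = 30.1 / 65.38 = 0.4604 mol.
Each Zn atom requires 2 electrons, so n(e⁻) = 2 × 0.4604 = 0.9208 mol.
Q = n(e⁻)·F = 0.9208 × 96500 = 88850 C.
t = Q/I = 88850 / 0.5330 A = 166700 s = 2780 min.

2780 min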